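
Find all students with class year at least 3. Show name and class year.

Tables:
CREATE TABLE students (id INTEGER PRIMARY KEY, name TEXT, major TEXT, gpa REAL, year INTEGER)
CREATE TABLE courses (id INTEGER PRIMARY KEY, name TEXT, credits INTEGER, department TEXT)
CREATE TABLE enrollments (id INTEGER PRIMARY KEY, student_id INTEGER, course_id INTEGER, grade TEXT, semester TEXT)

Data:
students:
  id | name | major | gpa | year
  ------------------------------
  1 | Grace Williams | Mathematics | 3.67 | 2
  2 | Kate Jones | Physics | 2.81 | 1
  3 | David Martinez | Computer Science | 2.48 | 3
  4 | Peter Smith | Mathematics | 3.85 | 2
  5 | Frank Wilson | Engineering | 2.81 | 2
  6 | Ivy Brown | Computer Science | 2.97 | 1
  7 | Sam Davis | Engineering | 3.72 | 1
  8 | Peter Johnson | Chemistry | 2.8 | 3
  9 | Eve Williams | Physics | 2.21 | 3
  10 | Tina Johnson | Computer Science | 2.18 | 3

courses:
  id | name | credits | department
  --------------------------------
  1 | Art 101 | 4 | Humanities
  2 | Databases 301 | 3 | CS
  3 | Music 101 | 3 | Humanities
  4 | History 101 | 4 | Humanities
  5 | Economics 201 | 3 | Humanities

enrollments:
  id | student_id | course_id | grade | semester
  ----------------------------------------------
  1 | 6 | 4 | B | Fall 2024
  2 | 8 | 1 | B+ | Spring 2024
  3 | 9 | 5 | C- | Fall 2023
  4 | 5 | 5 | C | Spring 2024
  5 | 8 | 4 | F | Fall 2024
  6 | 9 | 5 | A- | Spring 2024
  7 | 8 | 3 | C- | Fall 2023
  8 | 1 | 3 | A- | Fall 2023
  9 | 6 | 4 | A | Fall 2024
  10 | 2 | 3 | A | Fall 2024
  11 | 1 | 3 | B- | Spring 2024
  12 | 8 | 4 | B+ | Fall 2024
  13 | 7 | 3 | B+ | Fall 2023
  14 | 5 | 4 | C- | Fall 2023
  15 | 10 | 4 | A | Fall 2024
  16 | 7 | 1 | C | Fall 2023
SELECT name, year FROM students WHERE year >= 3

Execution result:
name | year
David Martinez | 3
Peter Johnson | 3
Eve Williams | 3
Tina Johnson | 3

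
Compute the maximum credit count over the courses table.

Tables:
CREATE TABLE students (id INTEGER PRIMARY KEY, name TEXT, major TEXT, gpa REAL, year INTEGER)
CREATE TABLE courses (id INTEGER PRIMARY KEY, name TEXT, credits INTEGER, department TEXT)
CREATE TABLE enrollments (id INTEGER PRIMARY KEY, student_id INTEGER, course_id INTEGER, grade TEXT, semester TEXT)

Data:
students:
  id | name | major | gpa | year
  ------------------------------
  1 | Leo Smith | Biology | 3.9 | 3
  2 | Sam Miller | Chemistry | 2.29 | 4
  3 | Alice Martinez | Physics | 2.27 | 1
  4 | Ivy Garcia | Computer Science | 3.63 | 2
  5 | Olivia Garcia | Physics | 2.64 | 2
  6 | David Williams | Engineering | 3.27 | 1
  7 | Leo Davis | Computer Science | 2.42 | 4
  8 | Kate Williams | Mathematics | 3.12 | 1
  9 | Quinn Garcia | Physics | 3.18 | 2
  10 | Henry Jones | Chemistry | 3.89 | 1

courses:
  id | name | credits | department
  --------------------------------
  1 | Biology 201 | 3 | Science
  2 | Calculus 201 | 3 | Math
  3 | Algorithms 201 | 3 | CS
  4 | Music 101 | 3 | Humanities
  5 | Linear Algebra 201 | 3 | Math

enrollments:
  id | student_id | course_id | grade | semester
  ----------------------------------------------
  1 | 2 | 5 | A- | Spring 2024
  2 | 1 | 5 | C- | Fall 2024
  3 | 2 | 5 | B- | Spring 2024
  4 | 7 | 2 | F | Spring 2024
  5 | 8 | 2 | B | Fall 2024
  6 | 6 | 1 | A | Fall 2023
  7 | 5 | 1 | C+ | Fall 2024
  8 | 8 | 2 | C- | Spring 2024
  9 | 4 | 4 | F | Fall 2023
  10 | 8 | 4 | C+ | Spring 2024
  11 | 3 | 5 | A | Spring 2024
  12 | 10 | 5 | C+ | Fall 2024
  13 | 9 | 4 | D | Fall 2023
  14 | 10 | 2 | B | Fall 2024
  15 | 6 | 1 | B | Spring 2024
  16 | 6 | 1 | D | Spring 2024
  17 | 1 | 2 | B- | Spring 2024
SELECT MAX(credits) FROM courses

Execution result:
3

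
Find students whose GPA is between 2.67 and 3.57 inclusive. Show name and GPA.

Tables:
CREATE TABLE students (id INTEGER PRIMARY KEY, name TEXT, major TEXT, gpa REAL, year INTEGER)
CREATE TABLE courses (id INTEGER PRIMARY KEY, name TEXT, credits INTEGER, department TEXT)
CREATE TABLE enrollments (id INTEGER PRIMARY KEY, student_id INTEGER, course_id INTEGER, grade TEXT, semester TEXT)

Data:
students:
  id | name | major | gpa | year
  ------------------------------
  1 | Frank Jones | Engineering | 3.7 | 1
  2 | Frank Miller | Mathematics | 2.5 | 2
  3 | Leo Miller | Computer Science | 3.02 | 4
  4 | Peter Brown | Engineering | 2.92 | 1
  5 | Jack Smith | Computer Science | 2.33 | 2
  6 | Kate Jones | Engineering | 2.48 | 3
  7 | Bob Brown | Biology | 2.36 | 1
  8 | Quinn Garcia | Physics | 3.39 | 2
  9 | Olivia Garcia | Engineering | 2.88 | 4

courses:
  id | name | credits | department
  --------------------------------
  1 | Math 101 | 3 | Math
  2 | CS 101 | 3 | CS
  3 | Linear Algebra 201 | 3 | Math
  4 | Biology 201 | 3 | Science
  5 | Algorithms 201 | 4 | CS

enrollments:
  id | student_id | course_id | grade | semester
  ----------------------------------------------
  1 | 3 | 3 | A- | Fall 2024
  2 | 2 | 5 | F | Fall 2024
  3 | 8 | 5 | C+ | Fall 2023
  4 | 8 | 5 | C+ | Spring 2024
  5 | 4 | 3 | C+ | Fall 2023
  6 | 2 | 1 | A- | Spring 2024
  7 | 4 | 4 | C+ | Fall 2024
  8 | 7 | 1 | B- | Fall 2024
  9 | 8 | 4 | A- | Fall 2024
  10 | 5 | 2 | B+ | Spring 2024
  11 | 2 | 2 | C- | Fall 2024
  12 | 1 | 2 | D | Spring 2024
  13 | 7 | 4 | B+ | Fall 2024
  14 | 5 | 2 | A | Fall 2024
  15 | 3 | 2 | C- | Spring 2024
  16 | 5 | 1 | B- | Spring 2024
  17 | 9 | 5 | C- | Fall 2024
SELECT name, gpa FROM students WHERE gpa BETWEEN 2.67 AND 3.57

Execution result:
name | gpa
Leo Miller | 3.02
Peter Brown | 2.92
Quinn Garcia | 3.39
Olivia Garcia | 2.88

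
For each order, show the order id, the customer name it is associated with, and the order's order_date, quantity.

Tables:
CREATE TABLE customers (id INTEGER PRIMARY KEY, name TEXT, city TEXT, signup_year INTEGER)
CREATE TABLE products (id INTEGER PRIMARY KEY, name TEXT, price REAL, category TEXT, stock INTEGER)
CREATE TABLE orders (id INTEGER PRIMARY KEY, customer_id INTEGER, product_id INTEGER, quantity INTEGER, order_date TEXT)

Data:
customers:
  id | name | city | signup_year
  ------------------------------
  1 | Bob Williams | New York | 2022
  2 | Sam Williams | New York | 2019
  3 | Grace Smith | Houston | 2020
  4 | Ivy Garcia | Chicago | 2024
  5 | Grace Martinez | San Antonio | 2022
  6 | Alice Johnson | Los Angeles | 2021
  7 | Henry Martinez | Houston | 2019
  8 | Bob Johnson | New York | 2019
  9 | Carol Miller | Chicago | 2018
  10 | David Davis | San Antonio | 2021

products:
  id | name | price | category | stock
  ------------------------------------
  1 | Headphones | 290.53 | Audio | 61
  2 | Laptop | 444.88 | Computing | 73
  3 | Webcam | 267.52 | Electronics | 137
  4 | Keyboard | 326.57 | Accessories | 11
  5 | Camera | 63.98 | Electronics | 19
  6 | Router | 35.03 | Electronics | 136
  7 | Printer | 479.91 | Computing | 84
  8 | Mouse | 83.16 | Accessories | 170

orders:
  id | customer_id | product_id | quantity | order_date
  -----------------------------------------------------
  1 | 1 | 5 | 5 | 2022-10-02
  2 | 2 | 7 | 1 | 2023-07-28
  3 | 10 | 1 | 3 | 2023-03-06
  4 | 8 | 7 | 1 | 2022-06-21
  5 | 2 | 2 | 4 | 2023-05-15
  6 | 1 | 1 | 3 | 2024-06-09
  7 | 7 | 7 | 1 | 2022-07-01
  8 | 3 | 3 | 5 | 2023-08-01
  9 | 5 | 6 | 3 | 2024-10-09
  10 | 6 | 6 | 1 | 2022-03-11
SELECT c.id, p.name AS customer, c.order_date, c.quantity FROM orders c JOIN customers p ON c.customer_id = p.id

Execution result:
id | customer | order_date | quantity
1 | Bob Williams | 2022-10-02 | 5
2 | Sam Williams | 2023-07-28 | 1
3 | David Davis | 2023-03-06 | 3
4 | Bob Johnson | 2022-06-21 | 1
5 | Sam Williams | 2023-05-15 | 4
6 | Bob Williams | 2024-06-09 | 3
7 | Henry Martinez | 2022-07-01 | 1
8 | Grace Smith | 2023-08-01 | 5
9 | Grace Martinez | 2024-10-09 | 3
10 | Alice Johnson | 2022-03-11 | 1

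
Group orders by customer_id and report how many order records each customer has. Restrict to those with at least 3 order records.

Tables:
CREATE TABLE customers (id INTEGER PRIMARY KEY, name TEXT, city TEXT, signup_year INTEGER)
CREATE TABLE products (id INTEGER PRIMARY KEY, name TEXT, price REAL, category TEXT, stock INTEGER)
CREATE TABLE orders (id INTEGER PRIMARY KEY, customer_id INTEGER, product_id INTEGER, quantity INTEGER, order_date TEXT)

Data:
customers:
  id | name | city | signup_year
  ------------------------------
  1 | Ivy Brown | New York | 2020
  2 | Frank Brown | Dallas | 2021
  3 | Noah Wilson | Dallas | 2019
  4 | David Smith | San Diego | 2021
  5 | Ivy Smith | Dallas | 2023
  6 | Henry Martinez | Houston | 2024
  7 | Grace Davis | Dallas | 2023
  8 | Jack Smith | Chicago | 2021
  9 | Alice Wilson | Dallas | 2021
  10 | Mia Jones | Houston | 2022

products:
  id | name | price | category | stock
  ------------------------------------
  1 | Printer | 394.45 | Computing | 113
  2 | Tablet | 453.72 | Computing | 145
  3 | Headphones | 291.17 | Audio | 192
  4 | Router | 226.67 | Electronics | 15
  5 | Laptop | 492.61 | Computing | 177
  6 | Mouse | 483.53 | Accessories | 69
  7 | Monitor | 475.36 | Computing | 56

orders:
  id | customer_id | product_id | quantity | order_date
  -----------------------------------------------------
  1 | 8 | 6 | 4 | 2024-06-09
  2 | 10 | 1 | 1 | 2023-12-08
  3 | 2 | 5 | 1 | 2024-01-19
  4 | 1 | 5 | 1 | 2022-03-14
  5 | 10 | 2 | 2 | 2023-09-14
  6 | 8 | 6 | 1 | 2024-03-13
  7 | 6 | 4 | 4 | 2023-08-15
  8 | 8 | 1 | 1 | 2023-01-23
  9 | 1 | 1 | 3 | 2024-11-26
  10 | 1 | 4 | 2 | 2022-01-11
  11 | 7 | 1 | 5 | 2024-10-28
SELECT customer_id, COUNT(*) AS order_count FROM orders GROUP BY customer_id HAVING COUNT(*) >= 3

Execution result:
customer_id | order_count
1 | 3
8 | 3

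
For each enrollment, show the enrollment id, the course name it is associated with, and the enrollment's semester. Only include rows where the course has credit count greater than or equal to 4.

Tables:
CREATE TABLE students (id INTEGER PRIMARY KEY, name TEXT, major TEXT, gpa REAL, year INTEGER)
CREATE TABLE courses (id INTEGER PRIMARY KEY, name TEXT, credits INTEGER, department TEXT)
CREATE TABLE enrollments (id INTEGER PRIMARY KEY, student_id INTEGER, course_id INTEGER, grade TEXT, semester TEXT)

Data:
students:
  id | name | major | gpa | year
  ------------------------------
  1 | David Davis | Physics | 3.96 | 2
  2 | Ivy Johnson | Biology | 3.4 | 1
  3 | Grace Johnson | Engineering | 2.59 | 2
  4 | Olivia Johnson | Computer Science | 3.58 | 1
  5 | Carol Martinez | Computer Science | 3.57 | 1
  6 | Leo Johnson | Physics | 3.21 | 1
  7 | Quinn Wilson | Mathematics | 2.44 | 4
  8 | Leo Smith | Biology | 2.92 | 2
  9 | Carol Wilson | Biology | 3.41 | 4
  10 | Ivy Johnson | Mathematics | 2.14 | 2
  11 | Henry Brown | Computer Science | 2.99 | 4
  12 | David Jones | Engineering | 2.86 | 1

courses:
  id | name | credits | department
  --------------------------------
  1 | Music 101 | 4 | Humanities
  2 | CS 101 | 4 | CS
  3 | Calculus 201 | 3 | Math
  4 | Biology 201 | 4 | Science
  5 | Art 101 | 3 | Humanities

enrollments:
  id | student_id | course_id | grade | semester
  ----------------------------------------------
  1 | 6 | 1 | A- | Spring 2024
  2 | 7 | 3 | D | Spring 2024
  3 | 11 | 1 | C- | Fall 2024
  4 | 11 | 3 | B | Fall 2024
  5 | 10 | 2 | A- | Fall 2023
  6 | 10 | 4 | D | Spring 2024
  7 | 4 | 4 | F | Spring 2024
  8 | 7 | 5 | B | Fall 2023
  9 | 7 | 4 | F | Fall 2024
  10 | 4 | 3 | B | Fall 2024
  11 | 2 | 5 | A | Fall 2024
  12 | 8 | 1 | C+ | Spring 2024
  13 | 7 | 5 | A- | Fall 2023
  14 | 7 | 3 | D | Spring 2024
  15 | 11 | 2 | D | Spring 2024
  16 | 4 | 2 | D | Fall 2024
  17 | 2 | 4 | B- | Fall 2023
SELECT c.id, p.name AS course, c.semester FROM enrollments c JOIN courses p ON c.course_id = p.id WHERE p.credits >= 4

Execution result:
id | course | semester
1 | Music 101 | Spring 2024
3 | Music 101 | Fall 2024
5 | CS 101 | Fall 2023
6 | Biology 201 | Spring 2024
7 | Biology 201 | Spring 2024
9 | Biology 201 | Fall 2024
12 | Music 101 | Spring 2024
15 | CS 101 | Spring 2024
16 | CS 101 | Fall 2024
17 | Biology 201 | Fall 2023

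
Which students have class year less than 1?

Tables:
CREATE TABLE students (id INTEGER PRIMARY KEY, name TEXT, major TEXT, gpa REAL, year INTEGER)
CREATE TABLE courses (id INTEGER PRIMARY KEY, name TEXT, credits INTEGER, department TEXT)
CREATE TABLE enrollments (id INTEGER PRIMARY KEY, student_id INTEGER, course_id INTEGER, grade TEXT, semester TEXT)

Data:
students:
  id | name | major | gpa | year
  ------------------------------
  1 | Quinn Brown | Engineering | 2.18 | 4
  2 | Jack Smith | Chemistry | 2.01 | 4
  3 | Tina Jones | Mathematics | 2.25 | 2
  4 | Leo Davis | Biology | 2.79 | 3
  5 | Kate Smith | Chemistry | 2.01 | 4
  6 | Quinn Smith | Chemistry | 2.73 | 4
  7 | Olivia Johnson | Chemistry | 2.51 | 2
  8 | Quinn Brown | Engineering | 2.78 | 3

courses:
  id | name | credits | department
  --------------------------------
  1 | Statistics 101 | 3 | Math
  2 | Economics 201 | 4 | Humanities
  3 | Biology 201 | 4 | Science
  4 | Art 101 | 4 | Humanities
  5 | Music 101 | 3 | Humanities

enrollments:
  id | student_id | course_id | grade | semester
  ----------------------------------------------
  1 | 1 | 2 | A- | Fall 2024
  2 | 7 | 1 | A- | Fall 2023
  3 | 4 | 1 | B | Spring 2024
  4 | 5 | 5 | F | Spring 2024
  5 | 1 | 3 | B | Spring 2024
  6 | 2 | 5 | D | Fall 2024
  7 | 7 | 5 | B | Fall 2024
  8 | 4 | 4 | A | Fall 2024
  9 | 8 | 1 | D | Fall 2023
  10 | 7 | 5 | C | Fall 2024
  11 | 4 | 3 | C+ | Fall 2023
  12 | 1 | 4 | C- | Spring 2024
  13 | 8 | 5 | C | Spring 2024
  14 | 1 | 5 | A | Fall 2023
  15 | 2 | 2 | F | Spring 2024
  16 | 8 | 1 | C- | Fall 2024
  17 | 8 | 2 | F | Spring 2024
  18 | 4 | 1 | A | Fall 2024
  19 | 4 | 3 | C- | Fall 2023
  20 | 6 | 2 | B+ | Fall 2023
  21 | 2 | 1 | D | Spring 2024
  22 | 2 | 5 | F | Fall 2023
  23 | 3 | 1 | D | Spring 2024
SELECT name, year FROM students WHERE year < 1

Execution result:
(no rows)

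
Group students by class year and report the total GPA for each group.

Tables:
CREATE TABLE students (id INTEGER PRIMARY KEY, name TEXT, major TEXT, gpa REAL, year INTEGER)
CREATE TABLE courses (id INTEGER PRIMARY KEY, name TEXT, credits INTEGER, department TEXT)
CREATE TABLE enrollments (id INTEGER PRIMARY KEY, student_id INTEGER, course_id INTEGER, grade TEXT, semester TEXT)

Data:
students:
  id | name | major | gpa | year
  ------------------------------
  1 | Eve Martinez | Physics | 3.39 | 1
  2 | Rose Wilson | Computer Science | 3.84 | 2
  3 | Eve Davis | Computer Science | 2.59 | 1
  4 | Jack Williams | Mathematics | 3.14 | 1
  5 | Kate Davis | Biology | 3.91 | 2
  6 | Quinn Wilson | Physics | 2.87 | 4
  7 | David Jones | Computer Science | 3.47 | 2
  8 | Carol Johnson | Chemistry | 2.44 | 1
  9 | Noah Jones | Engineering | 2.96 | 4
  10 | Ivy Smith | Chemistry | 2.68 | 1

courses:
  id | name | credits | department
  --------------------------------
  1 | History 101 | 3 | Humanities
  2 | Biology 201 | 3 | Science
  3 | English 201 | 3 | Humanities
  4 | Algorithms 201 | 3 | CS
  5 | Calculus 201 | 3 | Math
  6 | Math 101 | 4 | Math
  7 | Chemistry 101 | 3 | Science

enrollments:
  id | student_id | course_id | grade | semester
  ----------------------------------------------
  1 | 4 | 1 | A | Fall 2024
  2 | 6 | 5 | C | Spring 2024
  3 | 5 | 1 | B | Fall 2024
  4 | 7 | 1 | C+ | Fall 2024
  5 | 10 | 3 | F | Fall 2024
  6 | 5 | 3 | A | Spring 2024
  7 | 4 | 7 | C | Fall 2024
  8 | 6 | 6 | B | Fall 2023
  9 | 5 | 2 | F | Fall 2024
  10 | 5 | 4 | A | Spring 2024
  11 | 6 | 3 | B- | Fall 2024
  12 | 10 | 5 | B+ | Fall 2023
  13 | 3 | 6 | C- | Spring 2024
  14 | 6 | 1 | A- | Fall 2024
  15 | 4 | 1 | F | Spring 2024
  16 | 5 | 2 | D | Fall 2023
SELECT year, SUM(gpa) AS sum_gpa FROM students GROUP BY year

Execution result:
year | sum_gpa
1 | 14.24
2 | 11.22
4 | 5.83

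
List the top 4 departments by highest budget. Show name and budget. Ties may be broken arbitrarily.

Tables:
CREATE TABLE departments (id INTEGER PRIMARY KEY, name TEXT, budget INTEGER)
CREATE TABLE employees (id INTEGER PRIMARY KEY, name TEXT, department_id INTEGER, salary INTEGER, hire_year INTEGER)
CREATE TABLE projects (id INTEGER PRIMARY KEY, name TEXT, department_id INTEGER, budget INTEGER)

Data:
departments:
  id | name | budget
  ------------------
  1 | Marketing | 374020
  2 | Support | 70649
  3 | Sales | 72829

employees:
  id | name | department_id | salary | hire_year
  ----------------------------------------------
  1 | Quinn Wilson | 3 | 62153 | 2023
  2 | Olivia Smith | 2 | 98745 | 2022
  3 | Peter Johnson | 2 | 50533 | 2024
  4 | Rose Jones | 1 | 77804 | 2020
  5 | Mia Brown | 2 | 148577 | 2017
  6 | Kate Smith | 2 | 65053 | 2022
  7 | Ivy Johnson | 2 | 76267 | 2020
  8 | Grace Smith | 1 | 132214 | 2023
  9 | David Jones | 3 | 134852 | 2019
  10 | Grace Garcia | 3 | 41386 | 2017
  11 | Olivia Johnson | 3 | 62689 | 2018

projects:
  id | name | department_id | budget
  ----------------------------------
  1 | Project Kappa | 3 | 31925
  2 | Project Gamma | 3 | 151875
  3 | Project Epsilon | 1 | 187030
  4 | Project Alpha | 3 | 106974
SELECT name, budget FROM departments ORDER BY budget DESC LIMIT 4

Execution result:
name | budget
Marketing | 374020
Sales | 72829
Support | 70649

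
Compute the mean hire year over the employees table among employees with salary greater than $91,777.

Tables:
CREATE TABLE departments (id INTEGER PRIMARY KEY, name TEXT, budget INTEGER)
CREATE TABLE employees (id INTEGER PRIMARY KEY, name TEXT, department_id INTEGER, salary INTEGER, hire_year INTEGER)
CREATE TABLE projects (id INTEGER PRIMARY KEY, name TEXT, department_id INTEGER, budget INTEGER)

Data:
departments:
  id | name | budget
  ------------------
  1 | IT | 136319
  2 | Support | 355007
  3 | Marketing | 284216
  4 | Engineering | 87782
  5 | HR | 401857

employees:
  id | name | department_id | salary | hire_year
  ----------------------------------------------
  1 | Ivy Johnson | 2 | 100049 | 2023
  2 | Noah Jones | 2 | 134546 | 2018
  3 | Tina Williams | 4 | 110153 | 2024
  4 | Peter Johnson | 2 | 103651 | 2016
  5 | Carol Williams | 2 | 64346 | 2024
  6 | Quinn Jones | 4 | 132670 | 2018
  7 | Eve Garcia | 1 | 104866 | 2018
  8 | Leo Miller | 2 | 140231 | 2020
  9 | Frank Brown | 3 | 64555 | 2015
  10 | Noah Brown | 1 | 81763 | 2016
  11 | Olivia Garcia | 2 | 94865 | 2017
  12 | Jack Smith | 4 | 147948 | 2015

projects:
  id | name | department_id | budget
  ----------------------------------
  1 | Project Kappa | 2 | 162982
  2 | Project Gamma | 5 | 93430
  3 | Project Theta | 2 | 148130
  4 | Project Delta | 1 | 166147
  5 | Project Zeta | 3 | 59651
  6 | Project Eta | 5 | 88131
SELECT AVG(hire_year) FROM employees WHERE salary > 91777

Execution result:
2018.78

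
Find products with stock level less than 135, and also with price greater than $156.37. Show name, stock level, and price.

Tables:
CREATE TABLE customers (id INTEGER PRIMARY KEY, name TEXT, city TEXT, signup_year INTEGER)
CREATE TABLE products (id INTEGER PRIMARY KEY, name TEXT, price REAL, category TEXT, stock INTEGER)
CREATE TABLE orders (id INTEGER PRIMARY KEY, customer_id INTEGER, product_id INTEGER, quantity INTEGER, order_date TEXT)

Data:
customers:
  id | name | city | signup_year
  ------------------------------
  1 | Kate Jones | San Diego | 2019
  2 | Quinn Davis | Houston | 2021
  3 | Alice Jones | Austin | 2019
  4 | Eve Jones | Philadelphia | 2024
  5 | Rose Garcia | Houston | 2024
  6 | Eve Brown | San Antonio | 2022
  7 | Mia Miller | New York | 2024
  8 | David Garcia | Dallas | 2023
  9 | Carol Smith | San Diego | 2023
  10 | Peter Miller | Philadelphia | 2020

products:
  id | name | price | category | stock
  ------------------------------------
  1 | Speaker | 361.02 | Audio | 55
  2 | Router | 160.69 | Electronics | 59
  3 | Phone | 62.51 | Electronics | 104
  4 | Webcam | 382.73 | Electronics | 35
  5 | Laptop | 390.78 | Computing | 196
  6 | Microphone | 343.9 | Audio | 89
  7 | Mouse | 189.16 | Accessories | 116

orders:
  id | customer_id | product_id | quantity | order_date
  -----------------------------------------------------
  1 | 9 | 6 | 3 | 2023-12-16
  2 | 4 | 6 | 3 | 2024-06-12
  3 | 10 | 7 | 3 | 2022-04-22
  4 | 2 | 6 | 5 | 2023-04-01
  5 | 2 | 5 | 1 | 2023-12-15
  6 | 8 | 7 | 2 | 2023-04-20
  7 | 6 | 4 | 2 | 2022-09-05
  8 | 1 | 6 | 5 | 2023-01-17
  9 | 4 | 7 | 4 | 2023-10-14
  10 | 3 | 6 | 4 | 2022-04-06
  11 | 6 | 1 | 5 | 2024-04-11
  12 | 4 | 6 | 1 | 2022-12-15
SELECT name, stock, price FROM products WHERE stock < 135 AND price > 156.37

Execution result:
name | stock | price
Speaker | 55 | 361.02
Router | 59 | 160.69
Webcam | 35 | 382.73
Microphone | 89 | 343.90
Mouse | 116 | 189.16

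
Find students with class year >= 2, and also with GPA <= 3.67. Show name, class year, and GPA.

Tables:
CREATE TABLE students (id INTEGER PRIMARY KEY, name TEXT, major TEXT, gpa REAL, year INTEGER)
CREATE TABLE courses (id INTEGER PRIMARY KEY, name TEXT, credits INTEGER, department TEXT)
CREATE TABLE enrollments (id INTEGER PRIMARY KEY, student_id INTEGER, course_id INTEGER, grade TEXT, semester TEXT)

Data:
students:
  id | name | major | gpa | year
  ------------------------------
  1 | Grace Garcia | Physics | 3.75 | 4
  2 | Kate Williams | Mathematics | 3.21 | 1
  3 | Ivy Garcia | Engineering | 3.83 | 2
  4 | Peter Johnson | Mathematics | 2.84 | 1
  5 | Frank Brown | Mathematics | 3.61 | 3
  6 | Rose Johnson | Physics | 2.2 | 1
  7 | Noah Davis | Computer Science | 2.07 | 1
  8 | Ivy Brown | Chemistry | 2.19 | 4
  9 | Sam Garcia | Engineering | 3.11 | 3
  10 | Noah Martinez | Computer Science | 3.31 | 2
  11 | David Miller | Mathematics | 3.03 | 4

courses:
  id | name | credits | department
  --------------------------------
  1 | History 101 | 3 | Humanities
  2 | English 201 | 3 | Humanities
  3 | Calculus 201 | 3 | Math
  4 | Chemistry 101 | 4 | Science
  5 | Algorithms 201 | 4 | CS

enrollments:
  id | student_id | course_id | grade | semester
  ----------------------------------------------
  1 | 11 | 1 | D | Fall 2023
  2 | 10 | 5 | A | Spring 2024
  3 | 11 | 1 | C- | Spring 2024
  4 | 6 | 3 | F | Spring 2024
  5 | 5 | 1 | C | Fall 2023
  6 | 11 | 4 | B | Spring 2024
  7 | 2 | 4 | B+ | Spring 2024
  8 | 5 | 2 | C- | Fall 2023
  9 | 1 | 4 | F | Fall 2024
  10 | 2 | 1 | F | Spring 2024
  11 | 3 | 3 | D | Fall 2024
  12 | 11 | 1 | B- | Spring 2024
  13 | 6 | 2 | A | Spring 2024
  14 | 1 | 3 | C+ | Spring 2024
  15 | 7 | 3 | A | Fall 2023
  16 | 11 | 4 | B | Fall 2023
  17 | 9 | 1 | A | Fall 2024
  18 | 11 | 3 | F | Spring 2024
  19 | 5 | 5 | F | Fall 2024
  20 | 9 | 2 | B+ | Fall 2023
SELECT name, year, gpa FROM students WHERE year >= 2 AND gpa <= 3.67

Execution result:
name | year | gpa
Frank Brown | 3 | 3.61
Ivy Brown | 4 | 2.19
Sam Garcia | 3 | 3.11
Noah Martinez | 2 | 3.31
David Miller | 4 | 3.03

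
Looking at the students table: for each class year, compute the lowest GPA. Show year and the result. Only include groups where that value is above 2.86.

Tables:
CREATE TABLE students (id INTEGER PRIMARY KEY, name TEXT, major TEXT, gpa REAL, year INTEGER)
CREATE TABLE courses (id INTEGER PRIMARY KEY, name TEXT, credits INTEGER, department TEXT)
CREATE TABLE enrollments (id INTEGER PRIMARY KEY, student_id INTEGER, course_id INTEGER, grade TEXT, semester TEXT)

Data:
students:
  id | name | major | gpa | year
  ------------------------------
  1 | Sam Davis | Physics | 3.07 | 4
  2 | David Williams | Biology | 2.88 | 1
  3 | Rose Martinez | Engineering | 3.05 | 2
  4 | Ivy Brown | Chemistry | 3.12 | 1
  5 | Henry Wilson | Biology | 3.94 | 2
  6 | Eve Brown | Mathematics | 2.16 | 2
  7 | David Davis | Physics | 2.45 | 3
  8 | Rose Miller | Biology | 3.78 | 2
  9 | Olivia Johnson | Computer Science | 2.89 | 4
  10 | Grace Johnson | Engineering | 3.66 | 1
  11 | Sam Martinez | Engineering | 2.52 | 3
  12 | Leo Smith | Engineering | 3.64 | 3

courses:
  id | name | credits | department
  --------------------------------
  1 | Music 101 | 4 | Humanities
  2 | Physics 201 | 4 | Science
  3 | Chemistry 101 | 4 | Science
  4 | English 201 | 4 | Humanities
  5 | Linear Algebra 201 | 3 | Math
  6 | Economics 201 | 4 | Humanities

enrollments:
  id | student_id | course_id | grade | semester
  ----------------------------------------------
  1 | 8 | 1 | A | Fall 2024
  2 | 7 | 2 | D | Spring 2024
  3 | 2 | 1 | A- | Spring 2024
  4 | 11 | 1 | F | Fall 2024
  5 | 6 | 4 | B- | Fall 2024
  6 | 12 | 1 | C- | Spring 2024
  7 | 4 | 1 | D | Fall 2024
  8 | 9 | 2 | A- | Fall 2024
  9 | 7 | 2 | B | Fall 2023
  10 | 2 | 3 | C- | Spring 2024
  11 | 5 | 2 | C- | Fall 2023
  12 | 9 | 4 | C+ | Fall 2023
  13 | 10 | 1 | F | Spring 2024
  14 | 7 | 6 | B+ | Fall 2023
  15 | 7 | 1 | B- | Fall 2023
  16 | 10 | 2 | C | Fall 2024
SELECT year, MIN(gpa) AS min_gpa FROM students GROUP BY year HAVING MIN(gpa) > 2.86

Execution result:
year | min_gpa
1 | 2.88
4 | 2.89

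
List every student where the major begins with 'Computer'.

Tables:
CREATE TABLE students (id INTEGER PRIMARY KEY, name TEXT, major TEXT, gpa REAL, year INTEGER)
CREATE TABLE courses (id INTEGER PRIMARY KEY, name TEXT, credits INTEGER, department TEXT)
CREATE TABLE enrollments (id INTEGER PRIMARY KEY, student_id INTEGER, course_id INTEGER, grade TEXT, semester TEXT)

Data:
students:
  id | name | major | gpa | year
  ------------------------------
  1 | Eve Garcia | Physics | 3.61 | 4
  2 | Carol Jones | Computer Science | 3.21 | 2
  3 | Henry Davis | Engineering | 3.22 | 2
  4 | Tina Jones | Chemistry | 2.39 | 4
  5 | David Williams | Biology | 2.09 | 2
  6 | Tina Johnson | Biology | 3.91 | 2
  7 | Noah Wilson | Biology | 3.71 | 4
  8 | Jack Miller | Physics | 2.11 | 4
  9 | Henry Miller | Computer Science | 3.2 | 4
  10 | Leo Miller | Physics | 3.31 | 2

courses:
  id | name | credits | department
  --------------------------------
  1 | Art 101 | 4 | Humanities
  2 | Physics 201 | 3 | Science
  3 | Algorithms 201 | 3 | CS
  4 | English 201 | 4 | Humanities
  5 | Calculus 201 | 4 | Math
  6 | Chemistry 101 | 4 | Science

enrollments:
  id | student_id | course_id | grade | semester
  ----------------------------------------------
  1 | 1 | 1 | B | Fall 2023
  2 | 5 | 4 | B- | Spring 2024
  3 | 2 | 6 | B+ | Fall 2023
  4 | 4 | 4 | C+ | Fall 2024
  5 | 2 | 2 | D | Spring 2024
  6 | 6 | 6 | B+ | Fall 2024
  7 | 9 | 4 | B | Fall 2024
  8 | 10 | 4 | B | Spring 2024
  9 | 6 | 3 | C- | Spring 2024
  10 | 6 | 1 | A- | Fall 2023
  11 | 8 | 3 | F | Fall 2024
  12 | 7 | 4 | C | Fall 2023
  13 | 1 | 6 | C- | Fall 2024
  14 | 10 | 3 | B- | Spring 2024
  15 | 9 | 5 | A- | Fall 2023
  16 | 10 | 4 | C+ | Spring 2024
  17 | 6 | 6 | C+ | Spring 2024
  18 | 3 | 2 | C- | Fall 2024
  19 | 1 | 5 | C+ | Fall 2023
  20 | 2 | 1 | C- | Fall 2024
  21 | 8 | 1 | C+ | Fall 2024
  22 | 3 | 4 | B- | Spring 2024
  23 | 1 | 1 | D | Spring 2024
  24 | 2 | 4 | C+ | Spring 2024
SELECT name, major FROM students WHERE major LIKE 'Computer%'

Execution result:
name | major
Carol Jones | Computer Science
Henry Miller | Computer Science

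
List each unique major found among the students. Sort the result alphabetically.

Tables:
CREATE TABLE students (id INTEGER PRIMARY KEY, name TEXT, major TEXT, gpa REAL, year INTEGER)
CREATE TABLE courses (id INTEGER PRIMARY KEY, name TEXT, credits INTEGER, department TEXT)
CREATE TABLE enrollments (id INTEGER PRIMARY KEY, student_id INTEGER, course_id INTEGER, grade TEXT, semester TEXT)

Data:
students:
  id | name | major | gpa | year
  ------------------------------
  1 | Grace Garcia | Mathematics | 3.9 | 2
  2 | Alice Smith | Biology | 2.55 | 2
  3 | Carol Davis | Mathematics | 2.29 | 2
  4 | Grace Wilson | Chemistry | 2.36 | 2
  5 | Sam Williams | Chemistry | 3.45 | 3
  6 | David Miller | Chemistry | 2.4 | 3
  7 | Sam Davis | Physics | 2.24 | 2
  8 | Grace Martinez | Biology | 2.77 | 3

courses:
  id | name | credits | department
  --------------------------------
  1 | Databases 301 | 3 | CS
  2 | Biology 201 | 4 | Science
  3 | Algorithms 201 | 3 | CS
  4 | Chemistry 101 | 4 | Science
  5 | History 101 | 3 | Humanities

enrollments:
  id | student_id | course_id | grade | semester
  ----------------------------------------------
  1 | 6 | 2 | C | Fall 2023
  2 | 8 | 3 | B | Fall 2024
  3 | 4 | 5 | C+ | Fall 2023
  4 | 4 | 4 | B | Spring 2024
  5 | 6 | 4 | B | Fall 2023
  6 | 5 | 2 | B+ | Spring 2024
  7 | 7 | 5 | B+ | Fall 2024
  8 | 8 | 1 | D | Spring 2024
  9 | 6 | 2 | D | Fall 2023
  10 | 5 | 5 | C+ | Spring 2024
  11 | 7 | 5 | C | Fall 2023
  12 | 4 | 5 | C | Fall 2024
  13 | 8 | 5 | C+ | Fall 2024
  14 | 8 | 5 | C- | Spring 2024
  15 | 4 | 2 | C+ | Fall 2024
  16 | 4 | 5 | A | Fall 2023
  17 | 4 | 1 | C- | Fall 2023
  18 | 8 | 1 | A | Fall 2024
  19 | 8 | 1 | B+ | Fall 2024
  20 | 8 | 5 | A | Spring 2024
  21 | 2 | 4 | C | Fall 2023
SELECT DISTINCT major FROM students ORDER BY major

Execution result:
major
Biology
Chemistry
Mathematics
Physics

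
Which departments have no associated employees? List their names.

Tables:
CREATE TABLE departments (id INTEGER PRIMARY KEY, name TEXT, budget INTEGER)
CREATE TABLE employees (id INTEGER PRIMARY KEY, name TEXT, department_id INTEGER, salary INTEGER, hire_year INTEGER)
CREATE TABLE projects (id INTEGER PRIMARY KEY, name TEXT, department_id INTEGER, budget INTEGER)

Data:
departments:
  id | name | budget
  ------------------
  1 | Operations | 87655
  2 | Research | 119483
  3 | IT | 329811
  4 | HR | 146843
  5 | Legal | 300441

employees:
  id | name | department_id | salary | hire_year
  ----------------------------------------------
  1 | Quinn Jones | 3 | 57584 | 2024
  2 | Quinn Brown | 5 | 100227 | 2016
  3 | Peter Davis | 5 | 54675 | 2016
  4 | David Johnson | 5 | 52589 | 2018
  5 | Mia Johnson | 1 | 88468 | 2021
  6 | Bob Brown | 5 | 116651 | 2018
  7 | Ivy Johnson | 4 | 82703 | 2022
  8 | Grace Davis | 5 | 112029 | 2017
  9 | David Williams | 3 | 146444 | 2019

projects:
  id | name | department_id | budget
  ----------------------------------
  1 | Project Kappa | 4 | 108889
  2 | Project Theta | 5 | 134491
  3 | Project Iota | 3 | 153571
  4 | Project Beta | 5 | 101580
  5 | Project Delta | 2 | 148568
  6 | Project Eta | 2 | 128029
SELECT p.name FROM departments p LEFT JOIN employees c ON c.department_id = p.id WHERE c.id IS NULL

Execution result:
Research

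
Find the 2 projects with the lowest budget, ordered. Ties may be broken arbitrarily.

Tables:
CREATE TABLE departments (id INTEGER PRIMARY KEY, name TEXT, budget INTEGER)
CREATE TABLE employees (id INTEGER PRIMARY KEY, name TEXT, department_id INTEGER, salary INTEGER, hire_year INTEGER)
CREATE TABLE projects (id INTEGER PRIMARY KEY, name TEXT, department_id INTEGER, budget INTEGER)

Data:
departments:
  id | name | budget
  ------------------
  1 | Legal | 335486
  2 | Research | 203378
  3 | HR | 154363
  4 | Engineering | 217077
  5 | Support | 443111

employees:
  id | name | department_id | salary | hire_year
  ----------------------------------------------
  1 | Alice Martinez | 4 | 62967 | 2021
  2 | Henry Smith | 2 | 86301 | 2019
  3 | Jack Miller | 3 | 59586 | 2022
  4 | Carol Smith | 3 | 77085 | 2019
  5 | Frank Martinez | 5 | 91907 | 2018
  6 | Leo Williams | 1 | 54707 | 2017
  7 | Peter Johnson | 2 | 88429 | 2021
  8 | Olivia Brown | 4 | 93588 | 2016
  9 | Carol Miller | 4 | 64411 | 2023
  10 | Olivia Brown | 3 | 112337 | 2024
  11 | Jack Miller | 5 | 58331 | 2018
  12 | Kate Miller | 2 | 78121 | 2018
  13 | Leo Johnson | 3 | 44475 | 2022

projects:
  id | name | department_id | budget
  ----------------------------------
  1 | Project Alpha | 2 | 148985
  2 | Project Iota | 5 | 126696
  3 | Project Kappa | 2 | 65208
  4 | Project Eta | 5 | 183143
SELECT name, budget FROM projects ORDER BY budget ASC LIMIT 2

Execution result:
name | budget
Project Kappa | 65208
Project Iota | 126696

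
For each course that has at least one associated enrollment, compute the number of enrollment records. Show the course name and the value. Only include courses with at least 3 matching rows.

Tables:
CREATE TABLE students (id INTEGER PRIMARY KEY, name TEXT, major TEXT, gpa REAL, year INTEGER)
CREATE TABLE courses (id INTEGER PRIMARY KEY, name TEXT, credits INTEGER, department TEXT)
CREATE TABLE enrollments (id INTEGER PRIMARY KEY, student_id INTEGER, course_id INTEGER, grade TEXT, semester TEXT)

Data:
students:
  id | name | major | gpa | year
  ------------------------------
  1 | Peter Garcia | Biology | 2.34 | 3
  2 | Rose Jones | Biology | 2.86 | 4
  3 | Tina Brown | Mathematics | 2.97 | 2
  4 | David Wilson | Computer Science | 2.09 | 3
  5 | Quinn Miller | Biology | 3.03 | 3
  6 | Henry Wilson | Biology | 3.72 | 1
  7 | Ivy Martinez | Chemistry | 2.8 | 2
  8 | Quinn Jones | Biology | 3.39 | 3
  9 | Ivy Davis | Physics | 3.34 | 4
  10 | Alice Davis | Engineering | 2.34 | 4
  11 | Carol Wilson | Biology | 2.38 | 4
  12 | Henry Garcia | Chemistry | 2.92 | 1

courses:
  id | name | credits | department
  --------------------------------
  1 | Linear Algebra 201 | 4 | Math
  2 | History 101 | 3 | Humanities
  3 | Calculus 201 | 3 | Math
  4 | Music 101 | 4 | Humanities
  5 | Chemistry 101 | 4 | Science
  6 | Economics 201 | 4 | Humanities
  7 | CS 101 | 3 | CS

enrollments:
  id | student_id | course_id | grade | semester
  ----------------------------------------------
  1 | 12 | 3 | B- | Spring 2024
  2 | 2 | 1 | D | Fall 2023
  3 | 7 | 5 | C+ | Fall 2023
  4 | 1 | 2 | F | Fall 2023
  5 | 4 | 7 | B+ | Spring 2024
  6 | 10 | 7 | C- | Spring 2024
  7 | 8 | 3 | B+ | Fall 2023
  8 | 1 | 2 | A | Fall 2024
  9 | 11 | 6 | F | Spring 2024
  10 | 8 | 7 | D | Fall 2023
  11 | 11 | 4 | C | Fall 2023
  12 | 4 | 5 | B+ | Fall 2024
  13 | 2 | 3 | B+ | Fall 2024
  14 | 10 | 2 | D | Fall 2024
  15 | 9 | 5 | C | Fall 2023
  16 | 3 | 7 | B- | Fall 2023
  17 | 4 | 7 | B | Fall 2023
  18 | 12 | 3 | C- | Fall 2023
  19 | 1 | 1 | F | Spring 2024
SELECT p.name, COUNT(*) AS n FROM enrollments c JOIN courses p ON c.course_id = p.id GROUP BY p.id, p.name HAVING COUNT(*) >= 3

Execution result:
name | n
History 101 | 3
Calculus 201 | 4
Chemistry 101 | 3
CS 101 | 5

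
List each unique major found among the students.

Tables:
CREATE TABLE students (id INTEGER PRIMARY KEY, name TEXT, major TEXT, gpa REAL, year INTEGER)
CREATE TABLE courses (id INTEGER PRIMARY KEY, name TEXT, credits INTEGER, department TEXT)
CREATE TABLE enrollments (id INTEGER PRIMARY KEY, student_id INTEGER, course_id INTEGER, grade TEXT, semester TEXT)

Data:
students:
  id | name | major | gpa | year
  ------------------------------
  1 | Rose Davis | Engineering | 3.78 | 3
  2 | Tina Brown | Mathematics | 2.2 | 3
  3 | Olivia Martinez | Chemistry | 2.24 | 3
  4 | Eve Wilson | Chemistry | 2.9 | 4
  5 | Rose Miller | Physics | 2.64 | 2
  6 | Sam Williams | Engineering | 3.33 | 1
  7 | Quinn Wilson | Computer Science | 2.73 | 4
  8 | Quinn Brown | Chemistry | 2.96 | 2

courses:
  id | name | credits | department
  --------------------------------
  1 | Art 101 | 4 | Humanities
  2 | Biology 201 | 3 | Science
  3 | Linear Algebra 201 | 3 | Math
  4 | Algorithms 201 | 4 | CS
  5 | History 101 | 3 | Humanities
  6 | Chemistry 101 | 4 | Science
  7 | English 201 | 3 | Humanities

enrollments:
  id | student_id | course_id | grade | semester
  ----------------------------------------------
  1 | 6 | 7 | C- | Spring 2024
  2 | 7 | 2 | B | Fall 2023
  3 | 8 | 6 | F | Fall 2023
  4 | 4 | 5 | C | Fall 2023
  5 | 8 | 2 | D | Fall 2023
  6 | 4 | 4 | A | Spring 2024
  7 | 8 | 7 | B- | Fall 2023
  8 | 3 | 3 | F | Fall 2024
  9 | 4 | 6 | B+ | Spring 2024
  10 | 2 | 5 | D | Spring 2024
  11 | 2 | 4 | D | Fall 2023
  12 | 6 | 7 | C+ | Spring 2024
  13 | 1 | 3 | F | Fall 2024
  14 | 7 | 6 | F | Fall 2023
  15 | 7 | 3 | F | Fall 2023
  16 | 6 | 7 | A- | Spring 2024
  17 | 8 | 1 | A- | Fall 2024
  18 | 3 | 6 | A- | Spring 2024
SELECT DISTINCT major FROM students

Execution result:
major
Engineering
Mathematics
Chemistry
Physics
Computer Science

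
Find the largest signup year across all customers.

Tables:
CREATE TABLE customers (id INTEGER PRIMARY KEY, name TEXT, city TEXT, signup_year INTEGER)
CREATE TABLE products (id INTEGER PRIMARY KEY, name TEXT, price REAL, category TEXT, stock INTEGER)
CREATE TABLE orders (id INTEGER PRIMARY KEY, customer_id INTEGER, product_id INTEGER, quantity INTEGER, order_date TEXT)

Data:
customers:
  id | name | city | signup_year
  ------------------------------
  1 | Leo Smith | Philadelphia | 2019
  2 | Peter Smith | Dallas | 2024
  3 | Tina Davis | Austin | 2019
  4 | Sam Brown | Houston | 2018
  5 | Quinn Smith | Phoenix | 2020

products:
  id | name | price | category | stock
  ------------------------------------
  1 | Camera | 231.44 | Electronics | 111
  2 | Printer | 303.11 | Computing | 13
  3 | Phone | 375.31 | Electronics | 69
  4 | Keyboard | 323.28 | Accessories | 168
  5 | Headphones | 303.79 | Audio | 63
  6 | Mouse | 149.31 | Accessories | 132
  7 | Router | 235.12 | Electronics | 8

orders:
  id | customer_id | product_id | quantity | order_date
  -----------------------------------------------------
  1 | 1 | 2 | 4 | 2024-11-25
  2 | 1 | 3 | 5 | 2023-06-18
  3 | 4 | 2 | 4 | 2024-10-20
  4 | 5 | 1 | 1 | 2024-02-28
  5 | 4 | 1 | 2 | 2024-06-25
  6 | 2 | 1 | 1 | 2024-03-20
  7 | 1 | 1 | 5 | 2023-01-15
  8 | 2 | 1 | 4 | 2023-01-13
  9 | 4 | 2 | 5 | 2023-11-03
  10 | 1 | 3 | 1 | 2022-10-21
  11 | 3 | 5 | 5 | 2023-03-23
SELECT MAX(signup_year) FROM customers

Execution result:
2024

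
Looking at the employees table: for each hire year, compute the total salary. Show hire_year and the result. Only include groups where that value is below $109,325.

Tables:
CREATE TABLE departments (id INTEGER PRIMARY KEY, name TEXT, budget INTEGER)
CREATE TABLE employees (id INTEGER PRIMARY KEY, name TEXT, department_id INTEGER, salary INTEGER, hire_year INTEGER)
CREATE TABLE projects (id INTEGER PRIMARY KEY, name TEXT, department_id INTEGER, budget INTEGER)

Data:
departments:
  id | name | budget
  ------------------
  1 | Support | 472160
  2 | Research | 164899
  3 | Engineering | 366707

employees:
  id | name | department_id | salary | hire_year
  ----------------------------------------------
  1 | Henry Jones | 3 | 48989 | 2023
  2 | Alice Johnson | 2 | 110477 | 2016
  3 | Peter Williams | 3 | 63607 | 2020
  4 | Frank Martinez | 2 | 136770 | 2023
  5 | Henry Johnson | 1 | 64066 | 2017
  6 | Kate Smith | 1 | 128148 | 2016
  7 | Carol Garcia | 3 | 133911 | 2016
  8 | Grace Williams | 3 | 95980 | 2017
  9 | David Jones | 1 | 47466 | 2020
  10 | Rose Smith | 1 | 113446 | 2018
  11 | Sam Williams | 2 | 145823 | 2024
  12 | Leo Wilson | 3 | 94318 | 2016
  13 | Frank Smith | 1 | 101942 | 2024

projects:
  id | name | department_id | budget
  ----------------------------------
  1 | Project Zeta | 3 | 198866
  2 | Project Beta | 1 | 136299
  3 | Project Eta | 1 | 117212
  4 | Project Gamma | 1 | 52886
SELECT hire_year, SUM(salary) AS sum_salary FROM employees GROUP BY hire_year HAVING SUM(salary) < 109325

Execution result:
(no rows)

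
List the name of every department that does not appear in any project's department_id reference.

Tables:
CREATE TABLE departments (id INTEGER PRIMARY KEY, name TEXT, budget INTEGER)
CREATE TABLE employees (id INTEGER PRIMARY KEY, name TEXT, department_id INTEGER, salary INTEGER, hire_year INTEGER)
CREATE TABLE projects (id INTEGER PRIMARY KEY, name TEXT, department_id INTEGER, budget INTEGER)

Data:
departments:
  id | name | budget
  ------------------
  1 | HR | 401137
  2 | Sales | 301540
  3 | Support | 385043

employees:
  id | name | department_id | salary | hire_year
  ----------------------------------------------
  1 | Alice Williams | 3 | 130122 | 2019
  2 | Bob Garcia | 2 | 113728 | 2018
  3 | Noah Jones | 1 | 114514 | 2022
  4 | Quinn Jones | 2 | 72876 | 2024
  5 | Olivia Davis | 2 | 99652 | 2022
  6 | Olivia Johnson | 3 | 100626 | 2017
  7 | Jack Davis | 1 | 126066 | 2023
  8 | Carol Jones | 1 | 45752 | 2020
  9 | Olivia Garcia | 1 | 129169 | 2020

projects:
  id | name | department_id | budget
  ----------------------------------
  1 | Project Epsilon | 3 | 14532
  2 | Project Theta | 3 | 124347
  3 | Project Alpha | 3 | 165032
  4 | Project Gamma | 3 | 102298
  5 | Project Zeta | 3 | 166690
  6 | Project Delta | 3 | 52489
SELECT p.name FROM departments p LEFT JOIN projects c ON c.department_id = p.id WHERE c.id IS NULL

Execution result:
name
HR
Sales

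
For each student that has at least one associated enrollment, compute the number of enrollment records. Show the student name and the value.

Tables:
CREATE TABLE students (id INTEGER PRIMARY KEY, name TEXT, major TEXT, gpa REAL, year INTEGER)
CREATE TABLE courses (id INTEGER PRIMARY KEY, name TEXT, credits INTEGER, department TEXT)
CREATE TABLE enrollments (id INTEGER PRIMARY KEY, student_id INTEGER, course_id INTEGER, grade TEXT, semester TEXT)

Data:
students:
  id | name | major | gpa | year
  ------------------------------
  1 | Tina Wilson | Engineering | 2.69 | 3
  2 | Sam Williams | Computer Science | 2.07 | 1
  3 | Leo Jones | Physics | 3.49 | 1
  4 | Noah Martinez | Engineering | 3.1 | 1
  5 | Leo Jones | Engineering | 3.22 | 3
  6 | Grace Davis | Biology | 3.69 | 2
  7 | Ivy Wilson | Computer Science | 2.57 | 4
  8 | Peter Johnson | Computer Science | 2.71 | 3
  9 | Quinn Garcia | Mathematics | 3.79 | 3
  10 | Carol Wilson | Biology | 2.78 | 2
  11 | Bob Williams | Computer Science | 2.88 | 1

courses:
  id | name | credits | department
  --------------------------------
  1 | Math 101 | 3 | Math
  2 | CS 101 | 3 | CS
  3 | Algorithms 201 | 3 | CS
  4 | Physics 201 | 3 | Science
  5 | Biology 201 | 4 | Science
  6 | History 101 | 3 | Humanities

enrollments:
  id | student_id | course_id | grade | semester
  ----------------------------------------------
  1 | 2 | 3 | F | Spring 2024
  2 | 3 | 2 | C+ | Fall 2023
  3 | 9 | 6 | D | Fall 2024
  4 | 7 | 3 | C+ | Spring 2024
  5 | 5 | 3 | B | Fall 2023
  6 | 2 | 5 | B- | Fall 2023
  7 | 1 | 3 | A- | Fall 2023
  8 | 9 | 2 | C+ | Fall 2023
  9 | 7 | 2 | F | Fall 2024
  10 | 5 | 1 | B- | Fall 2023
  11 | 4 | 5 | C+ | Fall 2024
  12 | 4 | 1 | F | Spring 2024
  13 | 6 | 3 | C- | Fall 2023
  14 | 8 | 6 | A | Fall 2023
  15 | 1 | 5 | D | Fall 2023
SELECT p.name, COUNT(*) AS n FROM enrollments c JOIN students p ON c.student_id = p.id GROUP BY p.id, p.name

Execution result:
name | n
Tina Wilson | 2
Sam Williams | 2
Leo Jones | 1
Noah Martinez | 2
Leo Jones | 2
Grace Davis | 1
Ivy Wilson | 2
Peter Johnson | 1
Quinn Garcia | 2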